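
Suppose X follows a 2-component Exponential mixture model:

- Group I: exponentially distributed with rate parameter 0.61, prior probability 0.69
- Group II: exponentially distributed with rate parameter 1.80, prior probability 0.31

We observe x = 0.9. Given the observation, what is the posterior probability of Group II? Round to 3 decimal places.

0.312

Apply Bayes' rule: the posterior for each component is proportional to its prior times its likelihood at x.
Evaluate each component's likelihood at the observed value:
  f_I = 0.352291
  f_II = 0.356218
Multiply by the mixture weights:
  π_I·f_I = 0.69 × 0.352291 = 0.243081
  π_II·f_II = 0.31 × 0.356218 = 0.110427
Marginal: 0.243081 + 0.110427 = 0.353509
Responsibility of Group II: 0.110427 / 0.353509 ≈ 0.312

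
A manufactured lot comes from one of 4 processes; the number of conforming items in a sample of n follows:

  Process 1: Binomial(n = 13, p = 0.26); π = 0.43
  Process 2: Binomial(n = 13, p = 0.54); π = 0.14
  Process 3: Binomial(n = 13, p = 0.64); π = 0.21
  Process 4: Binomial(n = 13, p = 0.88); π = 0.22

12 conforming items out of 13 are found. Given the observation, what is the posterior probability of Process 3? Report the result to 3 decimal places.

0.059

By Bayes' theorem, P(k | x) = π_k f_k(x) / Σ_j π_j f_j(x).
Component likelihoods at x = 12 conforming items out of 13:
  p_1 = 9.18027e-07
  p_2 = 0.00367643
  p_3 = 0.0221007
  p_4 = 0.336447
Unnormalised posteriors:
  π_1·p_1 = 0.43 × 9.18027e-07 = 3.94751e-07
  π_2·p_2 = 0.14 × 0.00367643 = 0.0005147
  π_3·p_3 = 0.21 × 0.0221007 = 0.00464114
  π_4·p_4 = 0.22 × 0.336447 = 0.0740183
Sum: 3.94751e-07 + 0.0005147 + 0.00464114 + 0.0740183 = 0.0791746
So the posterior for Process 3 is 0.00464114 / 0.0791746 ≈ 0.059.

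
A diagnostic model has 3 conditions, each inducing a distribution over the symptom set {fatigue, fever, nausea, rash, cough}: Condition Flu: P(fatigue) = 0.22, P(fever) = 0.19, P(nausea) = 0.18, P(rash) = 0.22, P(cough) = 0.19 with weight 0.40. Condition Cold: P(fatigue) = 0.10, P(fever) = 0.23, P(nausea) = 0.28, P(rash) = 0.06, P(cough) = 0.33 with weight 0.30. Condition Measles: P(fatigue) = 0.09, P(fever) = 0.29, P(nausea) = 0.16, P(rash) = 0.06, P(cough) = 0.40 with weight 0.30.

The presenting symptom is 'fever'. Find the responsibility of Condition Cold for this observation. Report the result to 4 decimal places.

P(component k | x) = π_k·f_k(x) / marginal(x), where marginal(x) = Σ_j π_j·f_j(x).
Categorical probabilities:
  p_Flu = P(fever | comp) = 0.19
  p_Cold = P(fever | comp) = 0.23
  p_Measles = P(fever | comp) = 0.29
Weight by the priors:
  π_Flu·p_Flu = 0.40 × 0.19 = 0.076
  π_Cold·p_Cold = 0.30 × 0.23 = 0.069
  π_Measles·p_Measles = 0.30 × 0.29 = 0.087
Marginal: 0.076 + 0.069 + 0.087 = 0.232
P(Condition Cold | the observation) = 0.069 / 0.232 ≈ 0.2974

0.2974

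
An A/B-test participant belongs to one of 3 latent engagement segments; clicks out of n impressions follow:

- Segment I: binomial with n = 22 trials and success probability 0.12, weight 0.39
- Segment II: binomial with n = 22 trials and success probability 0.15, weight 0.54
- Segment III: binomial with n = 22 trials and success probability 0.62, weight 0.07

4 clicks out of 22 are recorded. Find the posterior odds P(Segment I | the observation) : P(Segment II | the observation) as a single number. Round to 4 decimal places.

0.5523

The posterior odds equal the prior odds times the likelihood ratio: (π_i/π_j)·(f_i(x)/f_j(x)).
Binomial probabilities:
  p_I = C(22,4)·0.12^4·0.88^18 = 7315·0.00020736·0.100159 = 0.151924
  p_II = C(22,4)·0.15^4·0.85^18 = 7315·0.00050625·0.0536464 = 0.198664
  p_III = C(22,4)·0.62^4·0.38^18 = 7315·0.147763·2.72964e-08 = 2.95043e-05
0.0592505 / 0.107279 ≈ 0.5523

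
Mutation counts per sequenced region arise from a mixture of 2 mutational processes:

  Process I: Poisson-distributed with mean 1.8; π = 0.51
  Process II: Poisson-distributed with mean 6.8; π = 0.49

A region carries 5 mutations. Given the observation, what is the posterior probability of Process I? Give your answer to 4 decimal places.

0.1672

By Bayes' theorem, P(k | x) = w_k f_k(x) / Σ_j w_j f_j(x).
Evaluate each component's likelihood at the observed value:
  f_I = 0.0260286
  f_II = 0.134946
Weight by the priors:
  w_I·f_I = 0.51 × 0.0260286 = 0.0132746
  w_II·f_II = 0.49 × 0.134946 = 0.0661237
Sum: 0.0132746 + 0.0661237 = 0.0793983
Responsibility of Process I: 0.0132746 / 0.0793983 ≈ 0.1672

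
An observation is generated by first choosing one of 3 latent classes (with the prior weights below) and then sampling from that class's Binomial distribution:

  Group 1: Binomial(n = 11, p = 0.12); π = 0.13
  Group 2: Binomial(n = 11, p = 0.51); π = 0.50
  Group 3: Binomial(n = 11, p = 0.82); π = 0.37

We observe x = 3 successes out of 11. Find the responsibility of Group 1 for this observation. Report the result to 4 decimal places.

The responsibility of component k is P(Z=k) f_k(x) divided by Σ_j P(Z=j) f_j(x).
Binomial probabilities:
  f_1 = C(11,3)·0.12^3·0.88^8 = 165·0.001728·0.359635 = 0.102539
  f_2 = C(11,3)·0.51^3·0.49^8 = 165·0.132651·0.00332329 = 0.0727383
  f_3 = C(11,3)·0.82^3·0.18^8 = 165·0.551368·1.102e-06 = 0.000100255
Prior × likelihood for each component:
  P(Z=1)·f_1 = 0.13 × 0.102539 = 0.0133301
  P(Z=2)·f_2 = 0.50 × 0.0727383 = 0.0363691
  P(Z=3)·f_3 = 0.37 × 0.000100255 = 3.70943e-05
Normaliser: 0.0133301 + 0.0363691 + 3.70943e-05 = 0.0497363
P(Group 1 | data) ≈ 0.2680

0.2680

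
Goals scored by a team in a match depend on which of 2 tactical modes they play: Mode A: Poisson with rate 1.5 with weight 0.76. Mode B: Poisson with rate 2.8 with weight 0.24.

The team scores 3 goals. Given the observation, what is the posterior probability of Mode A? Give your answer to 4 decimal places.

The responsibility of component k is π_k f_k(x) divided by Σ_j π_j f_j(x).
Poisson probabilities:
  L_A = 0.125511
  L_B = 0.222484
Weight by the priors:
  π_A·L_A = 0.76 × 0.125511 = 0.0953881
  π_B·L_B = 0.24 × 0.222484 = 0.0533961
Evidence: 0.0953881 + 0.0533961 = 0.148784
P(Mode A | the observation) = 0.0953881 / 0.148784 ≈ 0.6411

0.6411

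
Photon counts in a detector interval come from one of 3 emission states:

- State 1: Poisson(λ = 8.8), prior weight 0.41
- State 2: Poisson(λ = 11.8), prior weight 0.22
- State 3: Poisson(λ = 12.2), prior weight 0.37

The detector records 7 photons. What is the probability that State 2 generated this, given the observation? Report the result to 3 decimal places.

0.138

P(component k | x) = P(Z=k)·f_k(x) / marginal(x), where marginal(x) = Σ_j P(Z=j)·f_j(x).
Component likelihoods at x = 7 photons:
  p_1 = 0.122224
  p_2 = 0.0474317
  p_3 = 0.0401509
Weight by the priors:
  P(Z=1)·p_1 = 0.41 × 0.122224 = 0.0501119
  P(Z=2)·p_2 = 0.22 × 0.0474317 = 0.010435
  P(Z=3)·p_3 = 0.37 × 0.0401509 = 0.0148558
Evidence: 0.0501119 + 0.010435 + 0.0148558 = 0.0754027
P(State 2 | data) = 0.010435 / 0.0754027 ≈ 0.138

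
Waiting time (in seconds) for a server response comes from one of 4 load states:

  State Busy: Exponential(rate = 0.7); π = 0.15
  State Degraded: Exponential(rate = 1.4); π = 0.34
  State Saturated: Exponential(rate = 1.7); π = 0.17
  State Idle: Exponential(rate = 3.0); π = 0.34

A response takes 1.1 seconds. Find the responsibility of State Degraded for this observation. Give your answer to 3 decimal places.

0.438

The responsibility of component k is π_k f_k(x) divided by Σ_j π_j f_j(x).
Evaluate each component's likelihood at the observed value:
  f_Busy = 0.324109
  f_Degraded = 0.300134
  f_Saturated = 0.26201
  f_Idle = 0.11065
Prior × likelihood for each component:
  π_Busy·f_Busy = 0.15 × 0.324109 = 0.0486164
  π_Degraded·f_Degraded = 0.34 × 0.300134 = 0.102045
  π_Saturated·f_Saturated = 0.17 × 0.26201 = 0.0445417
  π_Idle·f_Idle = 0.34 × 0.11065 = 0.0376208
Evidence: 0.0486164 + 0.102045 + 0.0445417 + 0.0376208 = 0.232824
P(State Degraded | the observation) = 0.102045 / 0.232824 ≈ 0.438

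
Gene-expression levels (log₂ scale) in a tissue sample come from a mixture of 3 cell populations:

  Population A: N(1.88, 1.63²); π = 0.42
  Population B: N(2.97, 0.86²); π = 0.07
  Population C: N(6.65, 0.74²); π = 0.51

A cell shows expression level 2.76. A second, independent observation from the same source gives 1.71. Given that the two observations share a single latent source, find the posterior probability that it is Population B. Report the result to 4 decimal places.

Posterior ∝ prior × likelihood, so P(k | x) ∝ w_k f_k(x); normalise over all components.
Since both observations come from the same component, the likelihood for component k is f_k(x₁)·f_k(x₂).
  L_A = [0.211559] × [0.243422] = 0.0514981
  L_B = [0.45026] × [0.158595] = 0.0714093
  L_C = [5.38446e-07] × [1.13394e-10] = 6.10563e-17
Unnormalised posteriors:
  w_A·L_A = 0.42 × 0.0514981 = 0.0216292
  w_B·L_B = 0.07 × 0.0714093 = 0.00499865
  w_C·L_C = 0.51 × 6.10563e-17 = 3.11387e-17
Evidence: 0.0216292 + 0.00499865 + 3.11387e-17 = 0.0266279
So the posterior for Population B is 0.00499865 / 0.0266279 ≈ 0.1877.

0.1877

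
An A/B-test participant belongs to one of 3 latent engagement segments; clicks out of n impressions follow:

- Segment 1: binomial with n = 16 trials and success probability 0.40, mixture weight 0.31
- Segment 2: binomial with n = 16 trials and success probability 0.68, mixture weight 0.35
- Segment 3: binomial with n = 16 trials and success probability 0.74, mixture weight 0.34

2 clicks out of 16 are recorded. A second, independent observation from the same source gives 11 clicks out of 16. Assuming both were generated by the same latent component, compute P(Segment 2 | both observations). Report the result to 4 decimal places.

The responsibility of component k is w_k f_k(x) divided by Σ_j w_j f_j(x).
Since both observations come from the same component, the likelihood for component k is f_k(x₁)·f_k(x₂).
  p_1 = [C(16,2)·0.40^2·0.60^14 = 120·0.16·0.000783642 = 0.0150459] × [0.0142462] = 0.000214347
  p_2 = [C(16,2)·0.68^2·0.32^14 = 120·0.4624·1.18059e-07 = 6.55087e-06] × [0.210684] = 1.38016e-06
  p_3 = [C(16,2)·0.74^2·0.26^14 = 120·0.5476·6.451e-09 = 4.23908e-07] × [0.189103] = 8.01622e-08
Weight by the priors:
  w_1·p_1 = 0.31 × 0.000214347 = 6.64476e-05
  w_2·p_2 = 0.35 × 1.38016e-06 = 4.83056e-07
  w_3·p_3 = 0.34 × 8.01622e-08 = 2.72552e-08
Sum: 6.64476e-05 + 4.83056e-07 + 2.72552e-08 = 6.69579e-05
P(Segment 2 | x) = 4.83056e-07 / 6.69579e-05 ≈ 0.0072

0.0072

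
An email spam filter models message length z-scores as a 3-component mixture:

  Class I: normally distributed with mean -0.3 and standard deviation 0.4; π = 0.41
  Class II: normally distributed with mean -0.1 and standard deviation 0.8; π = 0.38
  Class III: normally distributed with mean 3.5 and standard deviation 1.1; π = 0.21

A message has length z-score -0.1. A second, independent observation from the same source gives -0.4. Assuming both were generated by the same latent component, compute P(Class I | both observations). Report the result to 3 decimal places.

Posterior ∝ prior × likelihood, so P(k | x) ∝ w_k f_k(x); normalise over all components.
Since both observations come from the same component, the likelihood for component k is f_k(x₁)·f_k(x₂).
  L_I = [0.880163] × [0.96667] = 0.850828
  L_II = [0.498678] × [0.464819] = 0.231795
  L_III = [0.00171281] × [0.000675963] = 1.15779e-06
Unnormalised posteriors:
  w_I·L_I = 0.41 × 0.850828 = 0.348839
  w_II·L_II = 0.38 × 0.231795 = 0.0880821
  w_III·L_III = 0.21 × 1.15779e-06 = 2.43137e-07
Denominator: 0.348839 + 0.0880821 + 2.43137e-07 = 0.436922
P(Class I | x₁,x₂) = 0.348839 / 0.436922 ≈ 0.798

0.798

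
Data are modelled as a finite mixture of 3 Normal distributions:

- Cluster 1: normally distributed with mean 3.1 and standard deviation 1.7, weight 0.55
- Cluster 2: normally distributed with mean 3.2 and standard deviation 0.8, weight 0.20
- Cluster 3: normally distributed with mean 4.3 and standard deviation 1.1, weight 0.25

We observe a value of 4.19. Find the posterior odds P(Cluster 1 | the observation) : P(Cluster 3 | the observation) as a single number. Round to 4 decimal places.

1.1648

Posterior odds = (π_i f_i(x)) / (π_j f_j(x)); the normalising sum cancels.
Normal densities:
  L_1 = (1/(1.7·√(2π)))·exp(−(4.19−3.1)²/(2·1.7²)) = 0.234672·exp(-0.20555) = 0.191069
  L_2 = (1/(0.8·√(2π)))·exp(−(4.19−3.2)²/(2·0.8²)) = 0.498678·exp(-0.76570) = 0.231889
  L_3 = (1/(1.1·√(2π)))·exp(−(4.19−4.3)²/(2·1.1²)) = 0.362675·exp(-0.00500) = 0.360866
Posterior odds = (π_1·L_1) / (π_3·L_3) = (0.55·0.191069) / (0.25·0.360866) = 0.105088 / 0.0902165 ≈ 1.1648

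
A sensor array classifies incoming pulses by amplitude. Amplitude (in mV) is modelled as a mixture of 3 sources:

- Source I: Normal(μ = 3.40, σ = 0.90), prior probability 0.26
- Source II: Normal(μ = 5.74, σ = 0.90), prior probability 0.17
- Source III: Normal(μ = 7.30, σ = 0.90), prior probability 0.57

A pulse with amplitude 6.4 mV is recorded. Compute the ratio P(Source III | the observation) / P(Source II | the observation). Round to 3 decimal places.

2.661

Since P(k|x) ∝ P(Z=k) f_k(x), the posterior odds are P(Z=i) f_i(x) / (P(Z=j) f_j(x)).
Evaluate each component's likelihood at the observed value:
  p_I = (1/(0.90·√(2π)))·exp(−(6.4−3.40)²/(2·0.90²)) = 0.443269·exp(-5.55556) = 0.00171364
  p_II = (1/(0.90·√(2π)))·exp(−(6.4−5.74)²/(2·0.90²)) = 0.443269·exp(-0.26889) = 0.338759
  p_III = (1/(0.90·√(2π)))·exp(−(6.4−7.30)²/(2·0.90²)) = 0.443269·exp(-0.50000) = 0.268856
Odds = (0.57/0.17) × (0.268856/0.338759) = 3.35294 × 0.793651 ≈ 2.661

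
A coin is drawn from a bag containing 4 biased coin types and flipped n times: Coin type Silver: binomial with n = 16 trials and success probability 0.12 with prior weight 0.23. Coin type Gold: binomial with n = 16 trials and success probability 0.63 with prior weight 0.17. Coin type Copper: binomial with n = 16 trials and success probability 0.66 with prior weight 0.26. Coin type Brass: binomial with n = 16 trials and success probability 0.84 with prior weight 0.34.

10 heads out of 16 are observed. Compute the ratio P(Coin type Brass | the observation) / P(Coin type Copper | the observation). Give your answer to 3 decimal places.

0.158

The posterior odds equal the prior odds times the likelihood ratio: (π_i/π_j)·(f_i(x)/f_j(x)).
Evaluate each component's likelihood at the observed value:
  p_Silver = 2.30267e-06
  p_Gold = 0.202367
  p_Copper = 0.194016
  p_Brass = 0.0234983
Posterior odds = (π_Brass·p_Brass) / (π_Copper·p_Copper) = (0.34·0.0234983) / (0.26·0.194016) = 0.00798943 / 0.0504441 ≈ 0.158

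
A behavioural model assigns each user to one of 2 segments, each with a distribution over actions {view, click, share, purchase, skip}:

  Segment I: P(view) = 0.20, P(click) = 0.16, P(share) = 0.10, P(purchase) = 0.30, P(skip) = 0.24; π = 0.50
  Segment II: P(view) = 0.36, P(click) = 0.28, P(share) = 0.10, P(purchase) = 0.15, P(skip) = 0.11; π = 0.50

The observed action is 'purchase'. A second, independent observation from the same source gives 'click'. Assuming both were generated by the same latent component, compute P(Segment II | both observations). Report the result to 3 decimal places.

Apply Bayes' rule: the posterior for each component is proportional to its prior times its likelihood at x.
Since both observations come from the same component, the likelihood for component k is f_k(x₁)·f_k(x₂).
  L_I = [P(purchase | comp) = 0.30] × [0.16] = 0.048
  L_II = [P(purchase | comp) = 0.15] × [0.28] = 0.042
Weight by the priors:
  w_I·L_I = 0.50 × 0.048 = 0.024
  w_II·L_II = 0.50 × 0.042 = 0.021
Normaliser: 0.024 + 0.021 = 0.045
P(Segment II | data) ≈ 0.467

0.467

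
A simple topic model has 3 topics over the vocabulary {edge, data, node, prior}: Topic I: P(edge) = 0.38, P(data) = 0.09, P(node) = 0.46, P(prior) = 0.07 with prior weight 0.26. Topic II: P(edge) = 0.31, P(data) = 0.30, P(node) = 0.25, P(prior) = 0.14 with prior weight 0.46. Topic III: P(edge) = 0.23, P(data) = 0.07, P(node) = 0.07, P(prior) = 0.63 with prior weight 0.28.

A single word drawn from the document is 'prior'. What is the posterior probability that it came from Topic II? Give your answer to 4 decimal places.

Apply Bayes' rule: the posterior for each component is proportional to its prior times its likelihood at x.
Component likelihoods at x = 'prior':
  p_I = P(prior | comp) = 0.07
  p_II = P(prior | comp) = 0.14
  p_III = P(prior | comp) = 0.63
Unnormalised posteriors:
  w_I·p_I = 0.26 × 0.07 = 0.0182
  w_II·p_II = 0.46 × 0.14 = 0.0644
  w_III·p_III = 0.28 × 0.63 = 0.1764
Sum: 0.0182 + 0.0644 + 0.1764 = 0.259
So the posterior for Topic II is 0.0644 / 0.259 ≈ 0.2486.

0.2486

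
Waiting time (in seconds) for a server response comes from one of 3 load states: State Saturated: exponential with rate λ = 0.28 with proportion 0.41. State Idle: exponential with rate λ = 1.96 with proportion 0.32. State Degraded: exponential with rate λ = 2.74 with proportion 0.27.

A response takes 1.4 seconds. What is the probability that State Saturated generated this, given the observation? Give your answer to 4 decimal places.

By Bayes' theorem, P(k | x) = π_k f_k(x) / Σ_j π_j f_j(x).
Evaluate each component's likelihood at the observed value:
  L_Saturated = 0.189197
  L_Idle = 0.126053
  L_Degraded = 0.0591285
Multiply by the mixture weights:
  π_Saturated·L_Saturated = 0.41 × 0.189197 = 0.0775708
  π_Idle·L_Idle = 0.32 × 0.126053 = 0.0403369
  π_Degraded·L_Degraded = 0.27 × 0.0591285 = 0.0159647
Denominator: 0.0775708 + 0.0403369 + 0.0159647 = 0.133872
P(State Saturated | 1.4 seconds) ≈ 0.5794

0.5794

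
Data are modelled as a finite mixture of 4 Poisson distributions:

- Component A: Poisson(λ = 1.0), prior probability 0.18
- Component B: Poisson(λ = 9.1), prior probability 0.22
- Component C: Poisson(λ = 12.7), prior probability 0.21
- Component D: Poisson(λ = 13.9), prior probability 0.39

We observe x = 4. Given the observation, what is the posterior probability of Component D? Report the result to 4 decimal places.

By Bayes' theorem, P(k | x) = P(Z=k) f_k(x) / Σ_j P(Z=j) f_j(x).
Component likelihoods at x = 4:
  L_A = e^(−1.0)·1.0^4/4! = 0.0153283
  L_B = e^(−9.1)·9.1^4/4! = 0.0319062
  L_C = e^(−12.7)·12.7^4/4! = 0.00330722
  L_D = e^(−13.9)·13.9^4/4! = 0.0014294
Weight by the priors:
  P(Z=A)·L_A = 0.18 × 0.0153283 = 0.0027591
  P(Z=B)·L_B = 0.22 × 0.0319062 = 0.00701936
  P(Z=C)·L_C = 0.21 × 0.00330722 = 0.000694517
  P(Z=D)·L_D = 0.39 × 0.0014294 = 0.000557467
Evidence: 0.0027591 + 0.00701936 + 0.000694517 + 0.000557467 = 0.0110304
So the posterior for Component D is 0.000557467 / 0.0110304 ≈ 0.0505.

0.0505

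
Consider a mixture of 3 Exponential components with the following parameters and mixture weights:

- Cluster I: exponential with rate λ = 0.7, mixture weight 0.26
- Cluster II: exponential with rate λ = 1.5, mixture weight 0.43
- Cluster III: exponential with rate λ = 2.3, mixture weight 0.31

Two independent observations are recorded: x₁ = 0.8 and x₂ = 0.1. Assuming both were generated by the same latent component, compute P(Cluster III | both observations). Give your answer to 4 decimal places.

0.3937

Posterior ∝ prior × likelihood, so P(k | x) ∝ P(Z=k) f_k(x); normalise over all components.
Since both observations come from the same component, the likelihood for component k is f_k(x₁)·f_k(x₂).
  L_I = [0.399846] × [0.652676] = 0.26097
  L_II = [0.451791] × [1.29106] = 0.583291
  L_III = [0.36528] × [1.82743] = 0.667523
Prior × likelihood for each component:
  P(Z=I)·L_I = 0.26 × 0.26097 = 0.0678522
  P(Z=II)·L_II = 0.43 × 0.583291 = 0.250815
  P(Z=III)·L_III = 0.31 × 0.667523 = 0.206932
Normaliser: 0.0678522 + 0.250815 + 0.206932 = 0.525599
P(Cluster III | x) ≈ 0.3937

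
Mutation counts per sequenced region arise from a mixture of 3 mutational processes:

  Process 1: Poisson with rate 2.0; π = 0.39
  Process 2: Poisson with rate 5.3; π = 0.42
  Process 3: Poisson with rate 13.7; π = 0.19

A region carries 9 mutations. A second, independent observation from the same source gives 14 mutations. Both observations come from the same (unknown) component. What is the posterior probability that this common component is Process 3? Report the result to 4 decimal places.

0.9859

The responsibility of component k is P(Z=k) f_k(x) divided by Σ_j P(Z=j) f_j(x).
Since both observations come from the same component, the likelihood for component k is f_k(x₁)·f_k(x₂).
  p_1 = [0.000190949] × [2.54345e-08] = 4.85669e-12
  p_2 = [0.0453899] × [0.00079012] = 3.58635e-05
  p_3 = [0.0525881] × [0.105644] = 0.00555562
Unnormalised posteriors:
  P(Z=1)·p_1 = 0.39 × 4.85669e-12 = 1.89411e-12
  P(Z=2)·p_2 = 0.42 × 3.58635e-05 = 1.50627e-05
  P(Z=3)·p_3 = 0.19 × 0.00555562 = 0.00105557
Evidence: 1.89411e-12 + 1.50627e-05 + 0.00105557 = 0.00107063
P(Process 3 | x) = 0.00105557 / 0.00107063 ≈ 0.9859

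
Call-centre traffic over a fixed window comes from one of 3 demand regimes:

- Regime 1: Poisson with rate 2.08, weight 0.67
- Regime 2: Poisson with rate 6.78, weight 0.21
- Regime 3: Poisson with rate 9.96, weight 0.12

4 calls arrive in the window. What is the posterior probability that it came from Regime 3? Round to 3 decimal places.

Posterior ∝ prior × likelihood, so P(k | x) ∝ π_k f_k(x); normalise over all components.
Component likelihoods at x = 4 calls:
  f_1 = 0.0974338
  f_2 = 0.100044
  f_3 = 0.0193755
Unnormalised posteriors:
  π_1·f_1 = 0.67 × 0.0974338 = 0.0652806
  π_2·f_2 = 0.21 × 0.100044 = 0.0210092
  π_3·f_3 = 0.12 × 0.0193755 = 0.00232506
Normaliser: 0.0652806 + 0.0210092 + 0.00232506 = 0.0886149
P(Regime 3 | data) = 0.00232506 / 0.0886149 ≈ 0.026

0.026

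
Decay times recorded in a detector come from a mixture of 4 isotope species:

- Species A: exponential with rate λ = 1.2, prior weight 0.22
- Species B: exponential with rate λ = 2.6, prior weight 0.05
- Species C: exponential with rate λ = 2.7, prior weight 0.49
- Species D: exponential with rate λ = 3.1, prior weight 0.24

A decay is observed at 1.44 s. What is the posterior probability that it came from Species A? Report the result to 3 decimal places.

Apply Bayes' rule: the posterior for each component is proportional to its prior times its likelihood at x.
Evaluate each component's likelihood at the observed value:
  f_A = 0.213167
  f_B = 0.0615141
  f_C = 0.0553129
  f_D = 0.0357002
Weight by the priors:
  P(Z=A)·f_A = 0.22 × 0.213167 = 0.0468968
  P(Z=B)·f_B = 0.05 × 0.0615141 = 0.00307571
  P(Z=C)·f_C = 0.49 × 0.0553129 = 0.0271033
  P(Z=D)·f_D = 0.24 × 0.0357002 = 0.00856806
Normaliser: 0.0468968 + 0.00307571 + 0.0271033 + 0.00856806 = 0.0856439
P(Species A | 1.44 s) = 0.0468968 / 0.0856439 ≈ 0.548

0.548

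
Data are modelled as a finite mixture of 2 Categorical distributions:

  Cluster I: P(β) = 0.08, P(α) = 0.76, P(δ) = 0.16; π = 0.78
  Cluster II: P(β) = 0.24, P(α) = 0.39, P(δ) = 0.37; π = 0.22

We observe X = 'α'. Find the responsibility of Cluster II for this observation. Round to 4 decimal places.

0.1264

Posterior ∝ prior × likelihood, so P(k | x) ∝ P(Z=k) f_k(x); normalise over all components.
Component likelihoods at x = 'α':
  p_I = P(α | comp) = 0.76
  p_II = P(α | comp) = 0.39
Multiply by the mixture weights:
  P(Z=I)·p_I = 0.78 × 0.76 = 0.5928
  P(Z=II)·p_II = 0.22 × 0.39 = 0.0858
Marginal: 0.5928 + 0.0858 = 0.6786
P(Cluster II | 'α') = 0.0858 / 0.6786 ≈ 0.1264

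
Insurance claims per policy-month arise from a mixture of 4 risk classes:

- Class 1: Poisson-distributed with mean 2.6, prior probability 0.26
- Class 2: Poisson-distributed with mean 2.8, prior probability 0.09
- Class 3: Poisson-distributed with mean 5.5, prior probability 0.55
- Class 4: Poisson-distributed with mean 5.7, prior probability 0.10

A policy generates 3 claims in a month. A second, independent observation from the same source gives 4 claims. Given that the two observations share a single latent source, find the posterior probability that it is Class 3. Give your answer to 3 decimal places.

Apply Bayes' rule: the posterior for each component is proportional to its prior times its likelihood at x.
Since both observations come from the same component, the likelihood for component k is f_k(x₁)·f_k(x₂).
  L_1 = [e^(−2.6)·2.6^3/3! = 0.217572] × [0.141422] = 0.0307694
  L_2 = [e^(−2.8)·2.8^3/3! = 0.222484] × [0.155739] = 0.0346493
  L_3 = [e^(−5.5)·5.5^3/3! = 0.113323] × [0.155819] = 0.0176578
  L_4 = [e^(−5.7)·5.7^3/3! = 0.103275] × [0.147167] = 0.0151986
Multiply by the mixture weights:
  w_1·L_1 = 0.26 × 0.0307694 = 0.00800006
  w_2·L_2 = 0.09 × 0.0346493 = 0.00311844
  w_3·L_3 = 0.55 × 0.0176578 = 0.0097118
  w_4·L_4 = 0.10 × 0.0151986 = 0.00151986
Sum: 0.00800006 + 0.00311844 + 0.0097118 + 0.00151986 = 0.0223502
So the posterior for Class 3 is 0.0097118 / 0.0223502 ≈ 0.435.

0.435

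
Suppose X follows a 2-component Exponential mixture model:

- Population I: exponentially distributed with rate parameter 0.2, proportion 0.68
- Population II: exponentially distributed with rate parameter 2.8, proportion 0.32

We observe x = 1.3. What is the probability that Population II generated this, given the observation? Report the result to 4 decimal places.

By Bayes' theorem, P(k | x) = P(Z=k) f_k(x) / Σ_j P(Z=j) f_j(x).
Component likelihoods at x = 1.3:
  p_I = 0.15421
  p_II = 0.0735066
Prior × likelihood for each component:
  P(Z=I)·p_I = 0.68 × 0.15421 = 0.104863
  P(Z=II)·p_II = 0.32 × 0.0735066 = 0.0235221
Evidence: 0.104863 + 0.0235221 = 0.128385
So the posterior for Population II is 0.0235221 / 0.128385 ≈ 0.1832.

0.1832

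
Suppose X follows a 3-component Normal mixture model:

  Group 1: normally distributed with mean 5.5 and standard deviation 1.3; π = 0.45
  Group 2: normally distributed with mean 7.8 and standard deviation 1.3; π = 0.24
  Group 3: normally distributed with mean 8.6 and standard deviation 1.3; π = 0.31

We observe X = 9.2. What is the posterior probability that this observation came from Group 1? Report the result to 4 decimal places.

0.0186

The responsibility of component k is P(Z=k) f_k(x) divided by Σ_j P(Z=j) f_j(x).
Component likelihoods at x = 9.2:
  p_1 = (1/(1.3·√(2π)))·exp(−(9.2−5.5)²/(2·1.3²)) = 0.306879·exp(-4.05030) = 0.00534497
  p_2 = (1/(1.3·√(2π)))·exp(−(9.2−7.8)²/(2·1.3²)) = 0.306879·exp(-0.57988) = 0.171841
  p_3 = (1/(1.3·√(2π)))·exp(−(9.2−8.6)²/(2·1.3²)) = 0.306879·exp(-0.10651) = 0.275874
Weight by the priors:
  P(Z=1)·p_1 = 0.45 × 0.00534497 = 0.00240524
  P(Z=2)·p_2 = 0.24 × 0.171841 = 0.0412419
  P(Z=3)·p_3 = 0.31 × 0.275874 = 0.0855209
Normaliser: 0.00240524 + 0.0412419 + 0.0855209 = 0.129168
P(Group 1 | data) = 0.00240524 / 0.129168 ≈ 0.0186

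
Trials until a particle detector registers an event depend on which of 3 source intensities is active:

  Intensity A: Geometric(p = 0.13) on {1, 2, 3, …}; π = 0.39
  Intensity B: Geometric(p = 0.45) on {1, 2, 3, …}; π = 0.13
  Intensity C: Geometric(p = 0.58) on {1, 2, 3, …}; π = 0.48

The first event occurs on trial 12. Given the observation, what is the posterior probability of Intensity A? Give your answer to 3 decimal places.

By Bayes' theorem, P(k | x) = w_k f_k(x) / Σ_j w_j f_j(x).
Component likelihoods at x = 12:
  L_A = 0.0280967
  L_B = 0.000626906
  L_C = 4.16074e-05
Weight by the priors:
  w_A·L_A = 0.39 × 0.0280967 = 0.0109577
  w_B·L_B = 0.13 × 0.000626906 = 8.14977e-05
  w_C·L_C = 0.48 × 4.16074e-05 = 1.99715e-05
Normaliser: 0.0109577 + 8.14977e-05 + 1.99715e-05 = 0.0110592
P(Intensity A | x) = 0.0109577 / 0.0110592 ≈ 0.991

0.991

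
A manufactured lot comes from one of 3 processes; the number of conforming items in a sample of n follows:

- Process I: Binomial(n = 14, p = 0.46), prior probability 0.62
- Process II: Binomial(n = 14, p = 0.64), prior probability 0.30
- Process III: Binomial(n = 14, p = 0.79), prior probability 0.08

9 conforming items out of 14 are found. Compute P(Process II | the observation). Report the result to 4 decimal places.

Apply Bayes' rule: the posterior for each component is proportional to its prior times its likelihood at x.
Binomial probabilities:
  L_I = 0.0847722
  L_II = 0.21807
  L_III = 0.0979951
Unnormalised posteriors:
  P(Z=I)·L_I = 0.62 × 0.0847722 = 0.0525588
  P(Z=II)·L_II = 0.30 × 0.21807 = 0.0654211
  P(Z=III)·L_III = 0.08 × 0.0979951 = 0.00783961
Denominator: 0.0525588 + 0.0654211 + 0.00783961 = 0.125819
P(Process II | the observation) ≈ 0.5200

0.5200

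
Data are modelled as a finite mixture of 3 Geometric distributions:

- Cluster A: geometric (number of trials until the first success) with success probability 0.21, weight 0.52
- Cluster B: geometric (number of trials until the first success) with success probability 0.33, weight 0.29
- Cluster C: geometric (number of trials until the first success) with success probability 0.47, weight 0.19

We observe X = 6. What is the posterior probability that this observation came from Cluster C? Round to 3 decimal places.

The responsibility of component k is π_k f_k(x) divided by Σ_j π_j f_j(x).
Evaluate each component's likelihood at the observed value:
  p_A = 0.21·(1−0.21)^5 = 0.21·0.307706 = 0.0646182
  p_B = 0.33·(1−0.33)^5 = 0.33·0.135013 = 0.0445541
  p_C = 0.47·(1−0.47)^5 = 0.47·0.0418195 = 0.0196552
Unnormalised posteriors:
  π_A·p_A = 0.52 × 0.0646182 = 0.0336015
  π_B·p_B = 0.29 × 0.0445541 = 0.0129207
  π_C·p_C = 0.19 × 0.0196552 = 0.00373449
Denominator: 0.0336015 + 0.0129207 + 0.00373449 = 0.0502566
Responsibility of Cluster C: 0.00373449 / 0.0502566 ≈ 0.074

0.074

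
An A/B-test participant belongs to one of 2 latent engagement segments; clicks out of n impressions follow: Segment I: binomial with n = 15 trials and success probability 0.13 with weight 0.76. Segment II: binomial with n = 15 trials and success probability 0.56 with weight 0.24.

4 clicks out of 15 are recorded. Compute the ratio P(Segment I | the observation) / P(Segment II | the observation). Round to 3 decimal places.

Posterior odds = (w_i f_i(x)) / (w_j f_j(x)); the normalising sum cancels.
Binomial probabilities:
  p_I = C(15,4)·0.13^4·0.87^11 = 1365·0.00028561·0.216128 = 0.0842593
  p_II = C(15,4)·0.56^4·0.44^11 = 1365·0.098345·0.000119668 = 0.0160644
0.0640371 / 0.00385545 ≈ 16.609

16.609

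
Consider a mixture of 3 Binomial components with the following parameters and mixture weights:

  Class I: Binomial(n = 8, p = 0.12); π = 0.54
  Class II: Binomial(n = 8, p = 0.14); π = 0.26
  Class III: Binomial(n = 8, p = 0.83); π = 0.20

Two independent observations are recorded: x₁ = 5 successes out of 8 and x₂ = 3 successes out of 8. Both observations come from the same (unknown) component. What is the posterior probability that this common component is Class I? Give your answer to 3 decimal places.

0.163

By Bayes' theorem, P(k | x) = w_k f_k(x) / Σ_j w_j f_j(x).
Since both observations come from the same component, the likelihood for component k is f_k(x₁)·f_k(x₂).
  f_I = [0.000949603] × [0.0510676] = 4.84939e-05
  f_II = [0.00191568] × [0.0722877] = 0.00013848
  f_III = [0.108374] × [0.00454639] = 0.000492711
Unnormalised posteriors:
  w_I·f_I = 0.54 × 4.84939e-05 = 2.61867e-05
  w_II·f_II = 0.26 × 0.00013848 = 3.60049e-05
  w_III·f_III = 0.20 × 0.000492711 = 9.85422e-05
Denominator: 2.61867e-05 + 3.60049e-05 + 9.85422e-05 = 0.000160734
P(Class I | x₁,x₂) = 2.61867e-05 / 0.000160734 ≈ 0.163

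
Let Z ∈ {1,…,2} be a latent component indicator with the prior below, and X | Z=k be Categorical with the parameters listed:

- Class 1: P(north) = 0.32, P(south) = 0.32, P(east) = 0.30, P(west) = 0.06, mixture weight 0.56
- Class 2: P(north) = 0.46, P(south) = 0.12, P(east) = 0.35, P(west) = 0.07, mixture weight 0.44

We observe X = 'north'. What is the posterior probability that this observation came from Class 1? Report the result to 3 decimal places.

P(component k | x) = π_k·f_k(x) / marginal(x), where marginal(x) = Σ_j π_j·f_j(x).
Component likelihoods at x = 'north':
  p_1 = 0.32
  p_2 = 0.46
Unnormalised posteriors:
  π_1·p_1 = 0.56 × 0.32 = 0.1792
  π_2·p_2 = 0.44 × 0.46 = 0.2024
Marginal: 0.1792 + 0.2024 = 0.3816
Responsibility of Class 1: 0.1792 / 0.3816 ≈ 0.470

0.470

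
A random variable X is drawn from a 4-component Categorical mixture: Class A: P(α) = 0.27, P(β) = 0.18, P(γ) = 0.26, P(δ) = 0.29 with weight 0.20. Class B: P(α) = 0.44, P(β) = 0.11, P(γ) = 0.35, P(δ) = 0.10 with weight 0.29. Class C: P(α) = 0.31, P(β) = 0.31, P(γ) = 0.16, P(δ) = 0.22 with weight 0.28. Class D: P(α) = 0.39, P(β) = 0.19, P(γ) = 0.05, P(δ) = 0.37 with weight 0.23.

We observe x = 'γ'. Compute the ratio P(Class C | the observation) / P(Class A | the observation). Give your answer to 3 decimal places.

0.862

The posterior odds equal the prior odds times the likelihood ratio: (w_i/w_j)·(f_i(x)/f_j(x)).
Categorical probabilities:
  p_A = 0.26
  p_B = 0.35
  p_C = 0.16
  p_D = 0.05
Posterior odds = (w_C·p_C) / (w_A·p_A) = (0.28·0.16) / (0.20·0.26) = 0.0448 / 0.052 ≈ 0.862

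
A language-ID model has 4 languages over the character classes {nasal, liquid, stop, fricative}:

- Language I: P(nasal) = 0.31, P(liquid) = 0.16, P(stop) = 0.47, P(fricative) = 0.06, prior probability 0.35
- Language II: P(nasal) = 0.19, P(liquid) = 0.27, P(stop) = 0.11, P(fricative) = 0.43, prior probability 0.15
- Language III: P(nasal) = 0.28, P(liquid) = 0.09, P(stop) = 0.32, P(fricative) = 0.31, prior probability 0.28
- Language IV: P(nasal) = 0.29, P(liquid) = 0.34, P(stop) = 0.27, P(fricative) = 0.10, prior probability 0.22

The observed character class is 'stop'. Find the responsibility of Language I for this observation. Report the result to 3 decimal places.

0.498

The responsibility of component k is π_k f_k(x) divided by Σ_j π_j f_j(x).
Categorical probabilities:
  L_I = P(stop | comp) = 0.47
  L_II = P(stop | comp) = 0.11
  L_III = P(stop | comp) = 0.32
  L_IV = P(stop | comp) = 0.27
Multiply by the mixture weights:
  π_I·L_I = 0.35 × 0.47 = 0.1645
  π_II·L_II = 0.15 × 0.11 = 0.0165
  π_III·L_III = 0.28 × 0.32 = 0.0896
  π_IV·L_IV = 0.22 × 0.27 = 0.0594
Evidence: 0.1645 + 0.0165 + 0.0896 + 0.0594 = 0.33
P(Language I | x) ≈ 0.498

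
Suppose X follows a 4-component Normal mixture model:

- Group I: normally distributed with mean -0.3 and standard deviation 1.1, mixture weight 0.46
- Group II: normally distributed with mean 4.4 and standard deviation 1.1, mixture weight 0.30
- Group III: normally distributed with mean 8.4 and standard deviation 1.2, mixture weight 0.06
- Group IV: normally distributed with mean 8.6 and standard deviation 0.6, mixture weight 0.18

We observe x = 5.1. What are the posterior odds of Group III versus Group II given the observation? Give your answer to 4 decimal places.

0.0051

The posterior odds equal the prior odds times the likelihood ratio: (P(Z=i)/P(Z=j))·(f_i(x)/f_j(x)).
Evaluate each component's likelihood at the observed value:
  L_I = 2.12055e-06
  L_II = 0.296198
  L_III = 0.00757797
  L_IV = 2.71469e-08
Posterior odds = (P(Z=III)·L_III) / (P(Z=II)·L_II) = (0.06·0.00757797) / (0.30·0.296198) = 0.000454678 / 0.0888593 ≈ 0.0051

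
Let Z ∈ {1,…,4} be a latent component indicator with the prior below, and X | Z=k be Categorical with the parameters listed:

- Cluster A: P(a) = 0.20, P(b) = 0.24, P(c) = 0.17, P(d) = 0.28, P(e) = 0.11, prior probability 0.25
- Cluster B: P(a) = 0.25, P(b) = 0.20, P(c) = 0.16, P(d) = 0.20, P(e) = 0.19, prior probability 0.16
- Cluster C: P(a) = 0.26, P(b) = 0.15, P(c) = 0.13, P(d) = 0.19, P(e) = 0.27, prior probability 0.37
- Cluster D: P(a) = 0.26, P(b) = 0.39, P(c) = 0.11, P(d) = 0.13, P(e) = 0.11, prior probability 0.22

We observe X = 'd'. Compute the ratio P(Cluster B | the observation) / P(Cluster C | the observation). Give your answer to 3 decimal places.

Posterior odds = (π_i f_i(x)) / (π_j f_j(x)); the normalising sum cancels.
Evaluate each component's likelihood at the observed value:
  L_A = 0.28
  L_B = 0.2
  L_C = 0.19
  L_D = 0.13
0.032 / 0.0703 ≈ 0.455

0.455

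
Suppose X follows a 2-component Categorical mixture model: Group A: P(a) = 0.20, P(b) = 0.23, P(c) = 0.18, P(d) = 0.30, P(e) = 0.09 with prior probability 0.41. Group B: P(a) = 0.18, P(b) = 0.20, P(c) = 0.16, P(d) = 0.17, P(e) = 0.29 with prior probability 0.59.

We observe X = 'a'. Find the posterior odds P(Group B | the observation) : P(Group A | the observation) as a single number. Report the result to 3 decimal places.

1.295

Since P(k|x) ∝ P(Z=k) f_k(x), the posterior odds are P(Z=i) f_i(x) / (P(Z=j) f_j(x)).
Component likelihoods at x = 'a':
  f_A = P(a | comp) = 0.20
  f_B = P(a | comp) = 0.18
Odds = (0.59/0.41) × (0.18/0.2) = 1.43902 × 0.9 ≈ 1.295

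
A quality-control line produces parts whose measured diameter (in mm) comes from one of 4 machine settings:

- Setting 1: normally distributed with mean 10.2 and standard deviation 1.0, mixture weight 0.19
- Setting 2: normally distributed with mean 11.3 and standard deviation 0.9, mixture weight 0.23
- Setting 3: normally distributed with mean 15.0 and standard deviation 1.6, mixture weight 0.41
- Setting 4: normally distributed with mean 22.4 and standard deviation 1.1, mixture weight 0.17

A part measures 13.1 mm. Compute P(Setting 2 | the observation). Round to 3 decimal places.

The responsibility of component k is w_k f_k(x) divided by Σ_j w_j f_j(x).
Evaluate each component's likelihood at the observed value:
  f_1 = (1/(1.0·√(2π)))·exp(−(13.1−10.2)²/(2·1.0²)) = 0.398942·exp(-4.20500) = 0.00595253
  f_2 = (1/(0.9·√(2π)))·exp(−(13.1−11.3)²/(2·0.9²)) = 0.443269·exp(-2.00000) = 0.05999
  f_3 = (1/(1.6·√(2π)))·exp(−(13.1−15.0)²/(2·1.6²)) = 0.249339·exp(-0.70508) = 0.123191
  f_4 = (1/(1.1·√(2π)))·exp(−(13.1−22.4)²/(2·1.1²)) = 0.362675·exp(-35.73967) = 1.09138e-16
Unnormalised posteriors:
  w_1·f_1 = 0.19 × 0.00595253 = 0.00113098
  w_2·f_2 = 0.23 × 0.05999 = 0.0137977
  w_3·f_3 = 0.41 × 0.123191 = 0.0505083
  w_4·f_4 = 0.17 × 1.09138e-16 = 1.85535e-17
Marginal: 0.00113098 + 0.0137977 + 0.0505083 + 1.85535e-17 = 0.0654369
P(Setting 2 | the observation) ≈ 0.211

0.211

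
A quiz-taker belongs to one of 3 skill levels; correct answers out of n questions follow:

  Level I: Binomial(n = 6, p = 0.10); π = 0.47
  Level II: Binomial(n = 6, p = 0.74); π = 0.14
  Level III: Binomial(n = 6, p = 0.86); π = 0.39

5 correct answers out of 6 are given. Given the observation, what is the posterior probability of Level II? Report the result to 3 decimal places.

0.239

P(component k | x) = π_k·f_k(x) / marginal(x), where marginal(x) = Σ_j π_j·f_j(x).
Binomial probabilities:
  L_I = C(6,5)·0.10^5·0.90^1 = 6·1e-05·0.9 = 5.4e-05
  L_II = C(6,5)·0.74^5·0.26^1 = 6·0.221901·0.26 = 0.346165
  L_III = C(6,5)·0.86^5·0.14^1 = 6·0.470427·0.14 = 0.395159
Weight by the priors:
  π_I·L_I = 0.47 × 5.4e-05 = 2.538e-05
  π_II·L_II = 0.14 × 0.346165 = 0.0484631
  π_III·L_III = 0.39 × 0.395159 = 0.154112
Sum: 2.538e-05 + 0.0484631 + 0.154112 = 0.2026
So the posterior for Level II is 0.0484631 / 0.2026 ≈ 0.239.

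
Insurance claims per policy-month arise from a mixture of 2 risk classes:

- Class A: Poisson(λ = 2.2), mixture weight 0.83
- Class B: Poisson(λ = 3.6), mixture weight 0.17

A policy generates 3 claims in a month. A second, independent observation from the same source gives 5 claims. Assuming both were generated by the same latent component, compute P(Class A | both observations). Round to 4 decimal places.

By Bayes' theorem, P(k | x) = π_k f_k(x) / Σ_j π_j f_j(x).
Since both observations come from the same component, the likelihood for component k is f_k(x₁)·f_k(x₂).
  p_A = [0.196639] × [0.0475866] = 0.00935736
  p_B = [0.212469] × [0.13768] = 0.0292528
Prior × likelihood for each component:
  π_A·p_A = 0.83 × 0.00935736 = 0.00776661
  π_B·p_B = 0.17 × 0.0292528 = 0.00497297
Denominator: 0.00776661 + 0.00497297 = 0.0127396
So the posterior for Class A is 0.00776661 / 0.0127396 ≈ 0.6096.

0.6096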